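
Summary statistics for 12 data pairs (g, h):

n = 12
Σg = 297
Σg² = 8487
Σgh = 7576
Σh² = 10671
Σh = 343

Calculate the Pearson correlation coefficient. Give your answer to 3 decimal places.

r = (nΣgh − ΣgΣh) / √[(nΣg² − (Σg)²)(nΣh² − (Σh)²)]
Numerator: 12×7576 − 297×343 = -10959
Denominator: √[(101844 − 88209)(128052 − 117649)] = √[13635 × 10403] = 11909.8659
r = -10959 / 11909.8659 ≈ -0.920

-0.920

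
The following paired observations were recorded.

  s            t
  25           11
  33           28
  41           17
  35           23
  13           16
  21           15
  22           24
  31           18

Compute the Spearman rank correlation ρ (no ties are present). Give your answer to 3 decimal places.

0.405

Rank s: 4, 6, 8, 7, 1, 2, 3, 5
Rank t: 1, 8, 4, 6, 3, 2, 7, 5
d = rank(s) − rank(t): 3, -2, 4, 1, -2, 0, -4, 0; Σd² = 50
ρ = 1 − 6Σd² / [n(n²−1)] = 1 − 6×50 / (8×63) = 1 − 300/504 ≈ 0.405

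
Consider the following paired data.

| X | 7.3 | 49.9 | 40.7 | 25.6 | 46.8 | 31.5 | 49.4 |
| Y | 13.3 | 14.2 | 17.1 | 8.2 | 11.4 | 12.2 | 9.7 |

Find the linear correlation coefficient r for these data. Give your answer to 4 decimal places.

0.0681

n = 7, ΣX = 251.2, ΣY = 86.1, ΣX² = 10478, ΣY² = 1111.07, ΣXY = 3108.56
nΣXY − ΣXΣY = 21759.92 − 21628.32 = 131.6
nΣX² − (ΣX)² = 73346 − 63101.44 = 10244.56; nΣY² − (ΣY)² = 7777.49 − 7413.21 = 364.28
r = 131.6 / √(10244.56 × 364.28) = 131.6 / 1931.8096 ≈ 0.0681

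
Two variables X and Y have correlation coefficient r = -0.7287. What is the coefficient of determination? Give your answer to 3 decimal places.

r² = (-0.7287)² = 0.531

0.531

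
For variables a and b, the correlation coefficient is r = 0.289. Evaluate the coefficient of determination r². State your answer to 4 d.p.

r² = (0.289)² = 0.0835

0.0835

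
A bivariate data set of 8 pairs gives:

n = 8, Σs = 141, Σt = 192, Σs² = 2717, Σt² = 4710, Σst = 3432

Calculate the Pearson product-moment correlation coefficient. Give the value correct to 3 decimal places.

0.312

r = (nΣst − ΣsΣt) / √[(nΣs² − (Σs)²)(nΣt² − (Σt)²)]
Numerator: 8×3432 − 141×192 = 384
Denominator: √[(21736 − 19881)(37680 − 36864)] = √[1855 × 816] = 1230.3170
r = 384 / 1230.3170 ≈ 0.312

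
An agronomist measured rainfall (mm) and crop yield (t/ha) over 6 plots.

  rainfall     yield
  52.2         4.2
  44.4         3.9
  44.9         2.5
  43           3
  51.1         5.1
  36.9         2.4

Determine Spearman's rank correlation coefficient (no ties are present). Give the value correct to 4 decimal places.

0.7714

Rank rainfall: 6, 3, 4, 2, 5, 1
Rank yield: 5, 4, 2, 3, 6, 1
d = rank(rainfall) − rank(yield): 1, -1, 2, -1, -1, 0; Σd² = 8
ρ = 1 − 6Σd² / [n(n²−1)] = 1 − 6×8 / (6×35) = 1 − 48/210 ≈ 0.7714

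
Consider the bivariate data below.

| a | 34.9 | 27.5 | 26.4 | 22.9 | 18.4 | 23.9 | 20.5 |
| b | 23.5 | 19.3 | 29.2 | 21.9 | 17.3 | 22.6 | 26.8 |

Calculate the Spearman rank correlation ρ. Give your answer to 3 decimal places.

Rank a: 7, 6, 5, 3, 1, 4, 2
Rank b: 5, 2, 7, 3, 1, 4, 6
d = rank(a) − rank(b): 2, 4, -2, 0, 0, 0, -4; Σd² = 40
ρ = 1 − 6Σd² / [n(n²−1)] = 1 − 6×40 / (7×48) = 1 − 240/336 ≈ 0.286

0.286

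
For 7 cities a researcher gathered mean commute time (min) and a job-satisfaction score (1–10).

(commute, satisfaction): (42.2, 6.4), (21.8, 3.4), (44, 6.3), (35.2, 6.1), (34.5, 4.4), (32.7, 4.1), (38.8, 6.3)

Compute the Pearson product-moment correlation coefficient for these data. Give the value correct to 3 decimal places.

n = 7, Σx = 249.2, Σy = 37, Σx² = 9196.1, Σy² = 205.28, Σxy = 1366.43
nΣxy − ΣxΣy = 9565.01 − 9220.4 = 344.61
nΣx² − (Σx)² = 64372.7 − 62100.64 = 2272.06; nΣy² − (Σy)² = 1436.96 − 1369 = 67.96
r = 344.61 / √(2272.06 × 67.96) = 344.61 / 392.9494 ≈ 0.877

0.877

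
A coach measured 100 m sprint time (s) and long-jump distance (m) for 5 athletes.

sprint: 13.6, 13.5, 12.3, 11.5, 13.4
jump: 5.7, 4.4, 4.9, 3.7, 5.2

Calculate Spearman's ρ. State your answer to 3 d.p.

Rank sprint: 5, 4, 2, 1, 3
Rank jump: 5, 2, 3, 1, 4
d = rank(sprint) − rank(jump): 0, 2, -1, 0, -1; Σd² = 6
ρ = 1 − 6Σd² / [n(n²−1)] = 1 − 6×6 / (5×24) = 1 − 36/120 ≈ 0.700

0.700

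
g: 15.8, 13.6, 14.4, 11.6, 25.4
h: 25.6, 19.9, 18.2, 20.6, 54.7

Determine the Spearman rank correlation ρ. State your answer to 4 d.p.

Rank g: 4, 2, 3, 1, 5
Rank h: 4, 2, 1, 3, 5
d = rank(g) − rank(h): 0, 0, 2, -2, 0; Σd² = 8
ρ = 1 − 6Σd² / [n(n²−1)] = 1 − 6×8 / (5×24) = 1 − 48/120 ≈ 0.6000

0.6000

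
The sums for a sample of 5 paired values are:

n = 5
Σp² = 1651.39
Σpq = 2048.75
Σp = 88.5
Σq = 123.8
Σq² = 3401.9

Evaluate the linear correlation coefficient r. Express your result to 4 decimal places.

-0.8428

r = (nΣpq − ΣpΣq) / √[(nΣp² − (Σp)²)(nΣq² − (Σq)²)]
Numerator: 5×2048.75 − 88.5×123.8 = -712.55
Denominator: √[(8256.95 − 7832.25)(17009.5 − 15326.44)] = √[424.7 × 1683.06] = 845.4558
r = -712.55 / 845.4558 ≈ -0.8428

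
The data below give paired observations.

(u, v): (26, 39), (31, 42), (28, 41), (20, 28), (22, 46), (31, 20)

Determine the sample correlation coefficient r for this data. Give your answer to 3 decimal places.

-0.141

n = 6, Σu = 158, Σv = 216, Σu² = 4266, Σv² = 8266, Σuv = 5656
nΣuv − ΣuΣv = 33936 − 34128 = -192
nΣu² − (Σu)² = 25596 − 24964 = 632; nΣv² − (Σv)² = 49596 − 46656 = 2940
r = -192 / √(632 × 2940) = -192 / 1363.1141 ≈ -0.141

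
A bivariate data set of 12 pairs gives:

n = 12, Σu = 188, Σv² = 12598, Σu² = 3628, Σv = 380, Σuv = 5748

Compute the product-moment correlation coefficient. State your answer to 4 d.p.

-0.3307

r = (nΣuv − ΣuΣv) / √[(nΣu² − (Σu)²)(nΣv² − (Σv)²)]
Numerator: 12×5748 − 188×380 = -2464
Denominator: √[(43536 − 35344)(151176 − 144400)] = √[8192 × 6776] = 7450.4357
r = -2464 / 7450.4357 ≈ -0.3307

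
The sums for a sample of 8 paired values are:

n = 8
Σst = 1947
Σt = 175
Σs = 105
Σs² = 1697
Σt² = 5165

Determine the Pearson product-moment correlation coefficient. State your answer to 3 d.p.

-0.536

r = (nΣst − ΣsΣt) / √[(nΣs² − (Σs)²)(nΣt² − (Σt)²)]
Numerator: 8×1947 − 105×175 = -2799
Denominator: √[(13576 − 11025)(41320 − 30625)] = √[2551 × 10695] = 5223.3079
r = -2799 / 5223.3079 ≈ -0.536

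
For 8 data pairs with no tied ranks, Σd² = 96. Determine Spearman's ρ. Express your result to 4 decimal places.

ρ = 1 − 6Σd² / [n(n²−1)] = 1 − 6×96 / (8×63)
  = 1 − 576/504 = 1 − 1.14286 ≈ -0.1429

-0.1429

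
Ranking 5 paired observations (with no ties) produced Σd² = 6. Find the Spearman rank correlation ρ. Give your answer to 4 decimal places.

0.7000

ρ = 1 − 6Σd² / [n(n²−1)] = 1 − 6×6 / (5×24)
  = 1 − 36/120 = 1 − 0.30000 ≈ 0.7000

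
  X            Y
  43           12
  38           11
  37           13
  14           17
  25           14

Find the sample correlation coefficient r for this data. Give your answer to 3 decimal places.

n = 5, ΣX = 157, ΣY = 67, ΣX² = 5483, ΣY² = 919, ΣXY = 2003
nΣXY − ΣXΣY = 10015 − 10519 = -504
nΣX² − (ΣX)² = 27415 − 24649 = 2766; nΣY² − (ΣY)² = 4595 − 4489 = 106
r = -504 / √(2766 × 106) = -504 / 541.4758 ≈ -0.931

-0.931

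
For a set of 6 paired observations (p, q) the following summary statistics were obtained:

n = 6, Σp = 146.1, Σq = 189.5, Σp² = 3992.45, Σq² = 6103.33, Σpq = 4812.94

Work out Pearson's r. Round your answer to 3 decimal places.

0.876

r = (nΣpq − ΣpΣq) / √[(nΣp² − (Σp)²)(nΣq² − (Σq)²)]
Numerator: 6×4812.94 − 146.1×189.5 = 1191.69
Denominator: √[(23954.7 − 21345.21)(36619.98 − 35910.25)] = √[2609.49 × 709.73] = 1360.8943
r = 1191.69 / 1360.8943 ≈ 0.876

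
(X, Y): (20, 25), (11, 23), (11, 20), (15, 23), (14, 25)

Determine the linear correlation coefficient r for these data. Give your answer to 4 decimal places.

0.6855

n = 5, ΣX = 71, ΣY = 116, ΣX² = 1063, ΣY² = 2708, ΣXY = 1668
nΣXY − ΣXΣY = 8340 − 8236 = 104
nΣX² − (ΣX)² = 5315 − 5041 = 274; nΣY² − (ΣY)² = 13540 − 13456 = 84
r = 104 / √(274 × 84) = 104 / 151.7103 ≈ 0.6855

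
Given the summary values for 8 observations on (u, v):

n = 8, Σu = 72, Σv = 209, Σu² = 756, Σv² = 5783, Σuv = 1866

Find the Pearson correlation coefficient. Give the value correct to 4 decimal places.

-0.0803

r = (nΣuv − ΣuΣv) / √[(nΣu² − (Σu)²)(nΣv² − (Σv)²)]
Numerator: 8×1866 − 72×209 = -120
Denominator: √[(6048 − 5184)(46264 − 43681)] = √[864 × 2583] = 1493.8916
r = -120 / 1493.8916 ≈ -0.0803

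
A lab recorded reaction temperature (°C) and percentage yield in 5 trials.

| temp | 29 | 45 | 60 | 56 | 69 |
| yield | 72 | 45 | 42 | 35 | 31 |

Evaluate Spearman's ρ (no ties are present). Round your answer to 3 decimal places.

-0.900

Rank temp: 1, 2, 4, 3, 5
Rank yield: 5, 4, 3, 2, 1
d = rank(temp) − rank(yield): -4, -2, 1, 1, 4; Σd² = 38
ρ = 1 − 6Σd² / [n(n²−1)] = 1 − 6×38 / (5×24) = 1 − 228/120 ≈ -0.900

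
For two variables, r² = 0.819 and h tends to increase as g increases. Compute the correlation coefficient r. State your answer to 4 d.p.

0.9050

|r| = √0.819 = 0.9050
The association is positive, so r = 0.9050.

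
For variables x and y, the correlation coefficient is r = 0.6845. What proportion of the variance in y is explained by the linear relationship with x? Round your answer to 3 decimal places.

0.469

r² = (0.6845)² = 0.469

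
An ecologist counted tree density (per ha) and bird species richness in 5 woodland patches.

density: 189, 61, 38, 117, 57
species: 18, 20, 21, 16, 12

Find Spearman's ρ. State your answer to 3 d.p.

Rank density: 5, 3, 1, 4, 2
Rank species: 3, 4, 5, 2, 1
d = rank(density) − rank(species): 2, -1, -4, 2, 1; Σd² = 26
ρ = 1 − 6Σd² / [n(n²−1)] = 1 − 6×26 / (5×24) = 1 − 156/120 ≈ -0.300

-0.300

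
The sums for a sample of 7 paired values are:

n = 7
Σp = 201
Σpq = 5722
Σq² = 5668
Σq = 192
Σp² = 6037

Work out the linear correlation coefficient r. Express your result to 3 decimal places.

r = (nΣpq − ΣpΣq) / √[(nΣp² − (Σp)²)(nΣq² − (Σq)²)]
Numerator: 7×5722 − 201×192 = 1462
Denominator: √[(42259 − 40401)(39676 − 36864)] = √[1858 × 2812] = 2285.7594
r = 1462 / 2285.7594 ≈ 0.640

0.640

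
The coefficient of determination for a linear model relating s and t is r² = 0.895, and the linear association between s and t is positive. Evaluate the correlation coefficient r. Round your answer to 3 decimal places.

|r| = √0.895 = 0.946
The association is positive, so r = 0.946.

0.946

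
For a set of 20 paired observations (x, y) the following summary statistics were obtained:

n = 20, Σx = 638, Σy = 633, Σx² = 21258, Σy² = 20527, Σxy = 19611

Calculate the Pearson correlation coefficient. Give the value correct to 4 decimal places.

-0.8709

r = (nΣxy − ΣxΣy) / √[(nΣx² − (Σx)²)(nΣy² − (Σy)²)]
Numerator: 20×19611 − 638×633 = -11634
Denominator: √[(425160 − 407044)(410540 − 400689)] = √[18116 × 9851] = 13358.9190
r = -11634 / 13358.9190 ≈ -0.8709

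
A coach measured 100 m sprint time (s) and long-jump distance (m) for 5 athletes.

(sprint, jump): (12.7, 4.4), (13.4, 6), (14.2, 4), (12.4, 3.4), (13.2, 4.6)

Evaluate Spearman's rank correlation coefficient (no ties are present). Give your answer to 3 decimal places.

Rank sprint: 2, 4, 5, 1, 3
Rank jump: 3, 5, 2, 1, 4
d = rank(sprint) − rank(jump): -1, -1, 3, 0, -1; Σd² = 12
ρ = 1 − 6Σd² / [n(n²−1)] = 1 − 6×12 / (5×24) = 1 − 72/120 ≈ 0.400

0.400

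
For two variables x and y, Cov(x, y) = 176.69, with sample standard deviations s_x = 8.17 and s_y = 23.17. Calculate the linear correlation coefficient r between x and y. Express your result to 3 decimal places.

r = Cov(x,y) / (s_x · s_y) = 176.69 / (8.17 × 23.17)
  = 176.69 / 189.2989 ≈ 0.933

0.933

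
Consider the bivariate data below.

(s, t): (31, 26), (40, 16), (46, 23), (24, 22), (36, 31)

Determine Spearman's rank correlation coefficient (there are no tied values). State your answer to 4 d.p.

-0.1000

Rank s: 2, 4, 5, 1, 3
Rank t: 4, 1, 3, 2, 5
d = rank(s) − rank(t): -2, 3, 2, -1, -2; Σd² = 22
ρ = 1 − 6Σd² / [n(n²−1)] = 1 − 6×22 / (5×24) = 1 − 132/120 ≈ -0.1000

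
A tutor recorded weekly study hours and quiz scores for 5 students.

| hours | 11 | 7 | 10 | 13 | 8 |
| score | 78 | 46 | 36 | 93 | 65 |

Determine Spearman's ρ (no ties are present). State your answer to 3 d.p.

0.700

Rank hours: 4, 1, 3, 5, 2
Rank score: 4, 2, 1, 5, 3
d = rank(hours) − rank(score): 0, -1, 2, 0, -1; Σd² = 6
ρ = 1 − 6Σd² / [n(n²−1)] = 1 − 6×6 / (5×24) = 1 − 36/120 ≈ 0.700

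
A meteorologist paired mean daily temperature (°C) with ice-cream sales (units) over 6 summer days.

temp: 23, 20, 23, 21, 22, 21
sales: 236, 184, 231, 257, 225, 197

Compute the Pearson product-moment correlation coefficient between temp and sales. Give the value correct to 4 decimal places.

0.5452

n = 6, Σx = 130, Σy = 1330, Σx² = 2824, Σy² = 298396, Σxy = 28905
nΣxy − ΣxΣy = 173430 − 172900 = 530
nΣx² − (Σx)² = 16944 − 16900 = 44; nΣy² − (Σy)² = 1790376 − 1768900 = 21476
r = 530 / √(44 × 21476) = 530 / 972.0823 ≈ 0.5452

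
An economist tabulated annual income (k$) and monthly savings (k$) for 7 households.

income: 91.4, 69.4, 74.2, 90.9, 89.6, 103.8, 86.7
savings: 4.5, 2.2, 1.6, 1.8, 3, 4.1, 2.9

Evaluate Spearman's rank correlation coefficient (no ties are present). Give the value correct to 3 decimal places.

Rank income: 6, 1, 2, 5, 4, 7, 3
Rank savings: 7, 3, 1, 2, 5, 6, 4
d = rank(income) − rank(savings): -1, -2, 1, 3, -1, 1, -1; Σd² = 18
ρ = 1 − 6Σd² / [n(n²−1)] = 1 − 6×18 / (7×48) = 1 − 108/336 ≈ 0.679

0.679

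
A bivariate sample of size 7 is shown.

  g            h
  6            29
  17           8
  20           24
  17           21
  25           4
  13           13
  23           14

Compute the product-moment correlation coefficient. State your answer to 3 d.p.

n = 7, Σg = 121, Σh = 113, Σg² = 2337, Σh² = 2303, Σgh = 1738
nΣgh − ΣgΣh = 12166 − 13673 = -1507
nΣg² − (Σg)² = 16359 − 14641 = 1718; nΣh² − (Σh)² = 16121 − 12769 = 3352
r = -1507 / √(1718 × 3352) = -1507 / 2399.7367 ≈ -0.628

-0.628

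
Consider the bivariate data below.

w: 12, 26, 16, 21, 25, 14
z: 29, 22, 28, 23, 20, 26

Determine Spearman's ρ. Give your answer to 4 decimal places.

Rank w: 1, 6, 3, 4, 5, 2
Rank z: 6, 2, 5, 3, 1, 4
d = rank(w) − rank(z): -5, 4, -2, 1, 4, -2; Σd² = 66
ρ = 1 − 6Σd² / [n(n²−1)] = 1 − 6×66 / (6×35) = 1 − 396/210 ≈ -0.8857

-0.8857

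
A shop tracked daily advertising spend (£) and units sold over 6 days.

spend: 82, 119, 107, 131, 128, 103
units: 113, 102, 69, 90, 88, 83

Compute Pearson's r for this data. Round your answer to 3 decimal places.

n = 6, Σx = 670, Σy = 545, Σx² = 76488, Σy² = 50667, Σxy = 60390
nΣxy − ΣxΣy = 362340 − 365150 = -2810
nΣx² − (Σx)² = 458928 − 448900 = 10028; nΣy² − (Σy)² = 304002 − 297025 = 6977
r = -2810 / √(10028 × 6977) = -2810 / 8364.5296 ≈ -0.336

-0.336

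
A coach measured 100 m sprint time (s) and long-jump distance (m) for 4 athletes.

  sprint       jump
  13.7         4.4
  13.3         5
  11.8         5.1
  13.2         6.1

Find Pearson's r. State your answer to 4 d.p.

-0.1827

n = 4, Σx = 52, Σy = 20.6, Σx² = 678.06, Σy² = 107.58, Σxy = 267.48
nΣxy − ΣxΣy = 1069.92 − 1071.2 = -1.28
nΣx² − (Σx)² = 2712.24 − 2704 = 8.24; nΣy² − (Σy)² = 430.32 − 424.36 = 5.96
r = -1.28 / √(8.24 × 5.96) = -1.28 / 7.0079 ≈ -0.1827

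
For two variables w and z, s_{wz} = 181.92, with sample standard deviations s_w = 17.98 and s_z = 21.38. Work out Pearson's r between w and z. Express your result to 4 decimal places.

0.4732

r = Cov(w,z) / (s_w · s_z) = 181.92 / (17.98 × 21.38)
  = 181.92 / 384.4124 ≈ 0.4732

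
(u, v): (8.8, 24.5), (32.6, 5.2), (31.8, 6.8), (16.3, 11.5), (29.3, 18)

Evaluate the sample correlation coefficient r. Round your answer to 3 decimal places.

n = 5, Σu = 118.8, Σv = 66, Σu² = 3275.62, Σv² = 1129.78, Σuv = 1316.21
nΣuv − ΣuΣv = 6581.05 − 7840.8 = -1259.75
nΣu² − (Σu)² = 16378.1 − 14113.44 = 2264.66; nΣv² − (Σv)² = 5648.9 − 4356 = 1292.9
r = -1259.75 / √(2264.66 × 1292.9) = -1259.75 / 1711.1338 ≈ -0.736

-0.736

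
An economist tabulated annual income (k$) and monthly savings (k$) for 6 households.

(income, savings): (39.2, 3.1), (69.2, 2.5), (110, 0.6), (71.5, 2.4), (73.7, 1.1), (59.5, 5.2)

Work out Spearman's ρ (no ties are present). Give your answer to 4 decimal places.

Rank income: 1, 3, 6, 4, 5, 2
Rank savings: 5, 4, 1, 3, 2, 6
d = rank(income) − rank(savings): -4, -1, 5, 1, 3, -4; Σd² = 68
ρ = 1 − 6Σd² / [n(n²−1)] = 1 − 6×68 / (6×35) = 1 − 408/210 ≈ -0.9429

-0.9429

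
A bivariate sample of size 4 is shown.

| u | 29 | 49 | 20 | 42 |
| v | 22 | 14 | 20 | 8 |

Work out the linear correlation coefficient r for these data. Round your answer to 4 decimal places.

n = 4, Σu = 140, Σv = 64, Σu² = 5406, Σv² = 1144, Σuv = 2060
nΣuv − ΣuΣv = 8240 − 8960 = -720
nΣu² − (Σu)² = 21624 − 19600 = 2024; nΣv² − (Σv)² = 4576 − 4096 = 480
r = -720 / √(2024 × 480) = -720 / 985.6571 ≈ -0.7305

-0.7305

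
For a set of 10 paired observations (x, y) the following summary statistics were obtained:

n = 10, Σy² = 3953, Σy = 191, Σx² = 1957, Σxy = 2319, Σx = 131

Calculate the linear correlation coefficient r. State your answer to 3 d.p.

r = (nΣxy − ΣxΣy) / √[(nΣx² − (Σx)²)(nΣy² − (Σy)²)]
Numerator: 10×2319 − 131×191 = -1831
Denominator: √[(19570 − 17161)(39530 − 36481)] = √[2409 × 3049] = 2710.1736
r = -1831 / 2710.1736 ≈ -0.676

-0.676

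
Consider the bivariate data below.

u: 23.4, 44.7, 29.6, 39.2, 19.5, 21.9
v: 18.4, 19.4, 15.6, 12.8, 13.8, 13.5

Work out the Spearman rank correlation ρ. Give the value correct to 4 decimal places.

Rank u: 3, 6, 4, 5, 1, 2
Rank v: 5, 6, 4, 1, 3, 2
d = rank(u) − rank(v): -2, 0, 0, 4, -2, 0; Σd² = 24
ρ = 1 − 6Σd² / [n(n²−1)] = 1 − 6×24 / (6×35) = 1 − 144/210 ≈ 0.3143

0.3143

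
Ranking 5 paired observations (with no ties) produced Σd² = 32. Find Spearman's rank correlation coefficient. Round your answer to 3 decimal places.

ρ = 1 − 6Σd² / [n(n²−1)] = 1 − 6×32 / (5×24)
  = 1 − 192/120 = 1 − 1.6000 ≈ -0.600

-0.600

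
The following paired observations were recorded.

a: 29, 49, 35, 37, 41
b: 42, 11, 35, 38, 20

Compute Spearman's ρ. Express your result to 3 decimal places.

-0.900

Rank a: 1, 5, 2, 3, 4
Rank b: 5, 1, 3, 4, 2
d = rank(a) − rank(b): -4, 4, -1, -1, 2; Σd² = 38
ρ = 1 − 6Σd² / [n(n²−1)] = 1 − 6×38 / (5×24) = 1 − 228/120 ≈ -0.900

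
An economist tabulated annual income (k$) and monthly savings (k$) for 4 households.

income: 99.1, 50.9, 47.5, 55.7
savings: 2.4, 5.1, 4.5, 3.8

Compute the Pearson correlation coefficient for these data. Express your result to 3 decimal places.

-0.920

n = 4, Σx = 253.2, Σy = 15.8, Σx² = 17770.36, Σy² = 66.46, Σxy = 922.84
nΣxy − ΣxΣy = 3691.36 − 4000.56 = -309.2
nΣx² − (Σx)² = 71081.44 − 64110.24 = 6971.2; nΣy² − (Σy)² = 265.84 − 249.64 = 16.2
r = -309.2 / √(6971.2 × 16.2) = -309.2 / 336.0557 ≈ -0.920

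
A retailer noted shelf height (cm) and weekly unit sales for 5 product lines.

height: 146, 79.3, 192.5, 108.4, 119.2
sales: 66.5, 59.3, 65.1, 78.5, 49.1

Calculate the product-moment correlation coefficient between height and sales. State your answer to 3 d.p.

0.105

n = 5, Σx = 645.4, Σy = 318.5, Σx² = 90619.94, Σy² = 20749.81, Σxy = 41305.36
nΣxy − ΣxΣy = 206526.8 − 205559.9 = 966.9
nΣx² − (Σx)² = 453099.7 − 416541.16 = 36558.54; nΣy² − (Σy)² = 103749.05 − 101442.25 = 2306.8
r = 966.9 / √(36558.54 × 2306.8) = 966.9 / 9183.3131 ≈ 0.105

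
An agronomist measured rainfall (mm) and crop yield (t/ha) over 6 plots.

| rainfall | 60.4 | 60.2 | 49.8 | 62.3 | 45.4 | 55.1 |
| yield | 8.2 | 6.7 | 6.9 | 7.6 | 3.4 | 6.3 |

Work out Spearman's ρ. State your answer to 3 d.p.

Rank rainfall: 5, 4, 2, 6, 1, 3
Rank yield: 6, 3, 4, 5, 1, 2
d = rank(rainfall) − rank(yield): -1, 1, -2, 1, 0, 1; Σd² = 8
ρ = 1 − 6Σd² / [n(n²−1)] = 1 − 6×8 / (6×35) = 1 − 48/210 ≈ 0.771

0.771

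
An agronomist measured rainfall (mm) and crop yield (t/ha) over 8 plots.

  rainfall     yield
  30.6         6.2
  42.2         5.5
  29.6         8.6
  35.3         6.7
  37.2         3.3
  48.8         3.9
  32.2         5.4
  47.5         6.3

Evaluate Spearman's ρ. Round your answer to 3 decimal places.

-0.476

Rank rainfall: 2, 6, 1, 4, 5, 8, 3, 7
Rank yield: 5, 4, 8, 7, 1, 2, 3, 6
d = rank(rainfall) − rank(yield): -3, 2, -7, -3, 4, 6, 0, 1; Σd² = 124
ρ = 1 − 6Σd² / [n(n²−1)] = 1 − 6×124 / (8×63) = 1 − 744/504 ≈ -0.476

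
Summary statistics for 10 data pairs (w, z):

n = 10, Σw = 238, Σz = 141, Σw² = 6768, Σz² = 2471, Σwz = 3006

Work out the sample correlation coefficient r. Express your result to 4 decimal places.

-0.4792

r = (nΣwz − ΣwΣz) / √[(nΣw² − (Σw)²)(nΣz² − (Σz)²)]
Numerator: 10×3006 − 238×141 = -3498
Denominator: √[(67680 − 56644)(24710 − 19881)] = √[11036 × 4829] = 7300.1948
r = -3498 / 7300.1948 ≈ -0.4792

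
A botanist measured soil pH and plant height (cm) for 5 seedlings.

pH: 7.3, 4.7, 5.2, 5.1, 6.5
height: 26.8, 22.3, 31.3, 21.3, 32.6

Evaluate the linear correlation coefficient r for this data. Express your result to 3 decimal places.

0.455

n = 5, Σx = 28.8, Σy = 134.3, Σx² = 170.68, Σy² = 3711.67, Σxy = 783.74
nΣxy − ΣxΣy = 3918.7 − 3867.84 = 50.86
nΣx² − (Σx)² = 853.4 − 829.44 = 23.96; nΣy² − (Σy)² = 18558.35 − 18036.49 = 521.86
r = 50.86 / √(23.96 × 521.86) = 50.86 / 111.8202 ≈ 0.455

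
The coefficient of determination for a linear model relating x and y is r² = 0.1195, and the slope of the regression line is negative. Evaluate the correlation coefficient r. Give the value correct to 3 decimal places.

|r| = √0.1195 = 0.346
The association is negative, so r = −0.346.

-0.346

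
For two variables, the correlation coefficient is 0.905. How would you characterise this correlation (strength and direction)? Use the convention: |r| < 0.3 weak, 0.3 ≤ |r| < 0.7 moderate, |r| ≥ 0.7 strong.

r = 0.905 > 0 so the relationship is positive.
|r| = 0.905, which falls in the strong range.

strong positive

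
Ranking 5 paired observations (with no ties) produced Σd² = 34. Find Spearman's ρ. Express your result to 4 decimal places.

ρ = 1 − 6Σd² / [n(n²−1)] = 1 − 6×34 / (5×24)
  = 1 − 204/120 = 1 − 1.70000 ≈ -0.7000

-0.7000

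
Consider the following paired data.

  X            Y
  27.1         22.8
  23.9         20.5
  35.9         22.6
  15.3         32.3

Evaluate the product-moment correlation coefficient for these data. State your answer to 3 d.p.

-0.711

n = 4, ΣX = 102.2, ΣY = 98.2, ΣX² = 2828.52, ΣY² = 2494.14, ΣXY = 2413.36
nΣXY − ΣXΣY = 9653.44 − 10036.04 = -382.6
nΣX² − (ΣX)² = 11314.08 − 10444.84 = 869.24; nΣY² − (ΣY)² = 9976.56 − 9643.24 = 333.32
r = -382.6 / √(869.24 × 333.32) = -382.6 / 538.2704 ≈ -0.711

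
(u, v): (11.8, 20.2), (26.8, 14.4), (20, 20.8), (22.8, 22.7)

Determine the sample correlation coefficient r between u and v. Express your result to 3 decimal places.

-0.462

n = 4, Σu = 81.4, Σv = 78.1, Σu² = 1777.32, Σv² = 1563.33, Σuv = 1557.84
nΣuv − ΣuΣv = 6231.36 − 6357.34 = -125.98
nΣu² − (Σu)² = 7109.28 − 6625.96 = 483.32; nΣv² − (Σv)² = 6253.32 − 6099.61 = 153.71
r = -125.98 / √(483.32 × 153.71) = -125.98 / 272.5640 ≈ -0.462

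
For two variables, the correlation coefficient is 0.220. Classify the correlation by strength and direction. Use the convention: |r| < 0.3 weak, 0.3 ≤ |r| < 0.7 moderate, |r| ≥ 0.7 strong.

r = 0.220 > 0 so the relationship is positive.
|r| = 0.220, which falls in the weak range.

weak positive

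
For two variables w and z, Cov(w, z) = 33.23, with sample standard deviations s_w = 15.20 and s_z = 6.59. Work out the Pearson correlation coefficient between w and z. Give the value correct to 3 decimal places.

0.332

r = Cov(w,z) / (s_w · s_z) = 33.23 / (15.20 × 6.59)
  = 33.23 / 100.1680 ≈ 0.332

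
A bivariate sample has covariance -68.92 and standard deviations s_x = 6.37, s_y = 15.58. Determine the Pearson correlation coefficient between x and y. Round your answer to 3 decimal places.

-0.694

r = Cov(x,y) / (s_x · s_y) = -68.92 / (6.37 × 15.58)
  = -68.92 / 99.2446 ≈ -0.694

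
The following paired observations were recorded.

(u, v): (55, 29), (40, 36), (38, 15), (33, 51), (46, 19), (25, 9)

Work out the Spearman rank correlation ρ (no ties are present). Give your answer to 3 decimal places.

Rank u: 6, 4, 3, 2, 5, 1
Rank v: 4, 5, 2, 6, 3, 1
d = rank(u) − rank(v): 2, -1, 1, -4, 2, 0; Σd² = 26
ρ = 1 − 6Σd² / [n(n²−1)] = 1 − 6×26 / (6×35) = 1 − 156/210 ≈ 0.257

0.257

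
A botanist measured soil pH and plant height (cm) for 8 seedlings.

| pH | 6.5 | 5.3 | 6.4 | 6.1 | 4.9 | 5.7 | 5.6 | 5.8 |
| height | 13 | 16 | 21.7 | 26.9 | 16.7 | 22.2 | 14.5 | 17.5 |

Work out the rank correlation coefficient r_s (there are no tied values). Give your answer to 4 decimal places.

Rank pH: 8, 2, 7, 6, 1, 4, 3, 5
Rank height: 1, 3, 6, 8, 4, 7, 2, 5
d = rank(pH) − rank(height): 7, -1, 1, -2, -3, -3, 1, 0; Σd² = 74
ρ = 1 − 6Σd² / [n(n²−1)] = 1 − 6×74 / (8×63) = 1 − 444/504 ≈ 0.1190

0.1190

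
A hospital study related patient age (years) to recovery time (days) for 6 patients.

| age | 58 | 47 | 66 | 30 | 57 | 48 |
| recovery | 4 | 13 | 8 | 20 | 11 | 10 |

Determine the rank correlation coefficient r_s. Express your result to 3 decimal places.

-0.886

Rank age: 5, 2, 6, 1, 4, 3
Rank recovery: 1, 5, 2, 6, 4, 3
d = rank(age) − rank(recovery): 4, -3, 4, -5, 0, 0; Σd² = 66
ρ = 1 − 6Σd² / [n(n²−1)] = 1 − 6×66 / (6×35) = 1 − 396/210 ≈ -0.886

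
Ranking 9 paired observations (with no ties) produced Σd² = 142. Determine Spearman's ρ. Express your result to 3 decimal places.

-0.183

ρ = 1 − 6Σd² / [n(n²−1)] = 1 − 6×142 / (9×80)
  = 1 − 852/720 = 1 − 1.1833 ≈ -0.183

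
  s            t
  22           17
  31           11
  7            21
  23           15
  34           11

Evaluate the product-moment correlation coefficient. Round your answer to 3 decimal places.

n = 5, Σs = 117, Σt = 75, Σs² = 3179, Σt² = 1197, Σst = 1581
nΣst − ΣsΣt = 7905 − 8775 = -870
nΣs² − (Σs)² = 15895 − 13689 = 2206; nΣt² − (Σt)² = 5985 − 5625 = 360
r = -870 / √(2206 × 360) = -870 / 891.1566 ≈ -0.976

-0.976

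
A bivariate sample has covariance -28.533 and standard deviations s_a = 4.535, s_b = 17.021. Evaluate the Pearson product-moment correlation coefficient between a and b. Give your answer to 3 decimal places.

-0.370

r = Cov(a,b) / (s_a · s_b) = -28.533 / (4.535 × 17.021)
  = -28.533 / 77.1902 ≈ -0.370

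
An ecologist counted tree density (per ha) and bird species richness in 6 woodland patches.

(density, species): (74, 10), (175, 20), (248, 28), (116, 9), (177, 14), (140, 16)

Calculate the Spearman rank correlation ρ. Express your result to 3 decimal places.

Rank density: 1, 4, 6, 2, 5, 3
Rank species: 2, 5, 6, 1, 3, 4
d = rank(density) − rank(species): -1, -1, 0, 1, 2, -1; Σd² = 8
ρ = 1 − 6Σd² / [n(n²−1)] = 1 − 6×8 / (6×35) = 1 − 48/210 ≈ 0.771

0.771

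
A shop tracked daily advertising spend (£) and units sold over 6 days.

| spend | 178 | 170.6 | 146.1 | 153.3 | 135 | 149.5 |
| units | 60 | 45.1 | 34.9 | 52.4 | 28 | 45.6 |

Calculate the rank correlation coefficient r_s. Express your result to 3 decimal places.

0.829

Rank spend: 6, 5, 2, 4, 1, 3
Rank units: 6, 3, 2, 5, 1, 4
d = rank(spend) − rank(units): 0, 2, 0, -1, 0, -1; Σd² = 6
ρ = 1 − 6Σd² / [n(n²−1)] = 1 − 6×6 / (6×35) = 1 − 36/210 ≈ 0.829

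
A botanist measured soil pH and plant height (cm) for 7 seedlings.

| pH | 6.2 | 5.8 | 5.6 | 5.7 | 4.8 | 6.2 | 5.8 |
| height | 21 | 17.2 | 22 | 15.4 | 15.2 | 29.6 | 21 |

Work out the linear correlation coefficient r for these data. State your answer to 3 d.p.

n = 7, Σx = 40.1, Σy = 141.4, Σx² = 231.05, Σy² = 3006.2, Σxy = 819.22
nΣxy − ΣxΣy = 5734.54 − 5670.14 = 64.4
nΣx² − (Σx)² = 1617.35 − 1608.01 = 9.34; nΣy² − (Σy)² = 21043.4 − 19993.96 = 1049.44
r = 64.4 / √(9.34 × 1049.44) = 64.4 / 99.0039 ≈ 0.650

0.650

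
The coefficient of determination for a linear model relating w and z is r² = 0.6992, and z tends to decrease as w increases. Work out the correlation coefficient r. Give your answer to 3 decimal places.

|r| = √0.6992 = 0.836
The association is negative, so r = −0.836.

-0.836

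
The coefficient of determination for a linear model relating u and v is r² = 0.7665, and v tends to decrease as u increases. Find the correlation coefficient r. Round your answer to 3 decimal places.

|r| = √0.7665 = 0.875
The association is negative, so r = −0.875.

-0.875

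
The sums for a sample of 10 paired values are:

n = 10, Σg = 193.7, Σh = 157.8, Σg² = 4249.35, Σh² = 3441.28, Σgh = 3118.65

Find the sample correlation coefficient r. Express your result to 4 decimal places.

r = (nΣgh − ΣgΣh) / √[(nΣg² − (Σg)²)(nΣh² − (Σh)²)]
Numerator: 10×3118.65 − 193.7×157.8 = 620.64
Denominator: √[(42493.5 − 37519.69)(34412.8 − 24900.84)] = √[4973.81 × 9511.96] = 6878.2761
r = 620.64 / 6878.2761 ≈ 0.0902

0.0902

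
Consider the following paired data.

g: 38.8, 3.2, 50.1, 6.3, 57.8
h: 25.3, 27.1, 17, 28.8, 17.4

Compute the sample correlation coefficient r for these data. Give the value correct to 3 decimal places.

-0.904

n = 5, Σg = 156.2, Σh = 115.6, Σg² = 7406.22, Σh² = 2795.7, Σgh = 3107.22
nΣgh − ΣgΣh = 15536.1 − 18056.72 = -2520.62
nΣg² − (Σg)² = 37031.1 − 24398.44 = 12632.66; nΣh² − (Σh)² = 13978.5 − 13363.36 = 615.14
r = -2520.62 / √(12632.66 × 615.14) = -2520.62 / 2787.6252 ≈ -0.904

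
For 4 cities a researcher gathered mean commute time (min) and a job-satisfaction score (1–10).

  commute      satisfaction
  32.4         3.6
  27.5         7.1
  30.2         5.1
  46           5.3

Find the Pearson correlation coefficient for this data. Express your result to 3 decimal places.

-0.232

n = 4, Σx = 136.1, Σy = 21.1, Σx² = 4834.05, Σy² = 117.47, Σxy = 709.71
nΣxy − ΣxΣy = 2838.84 − 2871.71 = -32.87
nΣx² − (Σx)² = 19336.2 − 18523.21 = 812.99; nΣy² − (Σy)² = 469.88 − 445.21 = 24.67
r = -32.87 / √(812.99 × 24.67) = -32.87 / 141.6208 ≈ -0.232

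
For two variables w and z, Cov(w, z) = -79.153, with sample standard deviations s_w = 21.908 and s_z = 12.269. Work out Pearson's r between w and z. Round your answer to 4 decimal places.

r = Cov(w,z) / (s_w · s_z) = -79.153 / (21.908 × 12.269)
  = -79.153 / 268.7893 ≈ -0.2945

-0.2945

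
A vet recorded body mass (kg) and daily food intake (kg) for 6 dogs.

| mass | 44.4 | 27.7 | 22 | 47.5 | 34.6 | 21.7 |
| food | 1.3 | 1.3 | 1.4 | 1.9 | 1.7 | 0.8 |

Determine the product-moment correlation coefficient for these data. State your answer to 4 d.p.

0.6581

n = 6, Σx = 197.9, Σy = 8.4, Σx² = 7146.95, Σy² = 12.48, Σxy = 290.96
nΣxy − ΣxΣy = 1745.76 − 1662.36 = 83.4
nΣx² − (Σx)² = 42881.7 − 39164.41 = 3717.29; nΣy² − (Σy)² = 74.88 − 70.56 = 4.32
r = 83.4 / √(3717.29 × 4.32) = 83.4 / 126.7229 ≈ 0.6581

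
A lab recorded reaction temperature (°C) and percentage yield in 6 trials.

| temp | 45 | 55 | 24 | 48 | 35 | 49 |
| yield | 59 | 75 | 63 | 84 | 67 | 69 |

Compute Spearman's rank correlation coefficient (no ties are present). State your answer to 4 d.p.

Rank temp: 3, 6, 1, 4, 2, 5
Rank yield: 1, 5, 2, 6, 3, 4
d = rank(temp) − rank(yield): 2, 1, -1, -2, -1, 1; Σd² = 12
ρ = 1 − 6Σd² / [n(n²−1)] = 1 − 6×12 / (6×35) = 1 − 72/210 ≈ 0.6571

0.6571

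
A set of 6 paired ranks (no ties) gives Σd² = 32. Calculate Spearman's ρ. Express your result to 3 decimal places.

0.086

ρ = 1 − 6Σd² / [n(n²−1)] = 1 − 6×32 / (6×35)
  = 1 − 192/210 = 1 − 0.9143 ≈ 0.086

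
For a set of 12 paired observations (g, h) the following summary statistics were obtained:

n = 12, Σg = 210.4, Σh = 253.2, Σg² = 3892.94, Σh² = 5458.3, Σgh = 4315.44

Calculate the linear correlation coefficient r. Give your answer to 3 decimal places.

-0.807

r = (nΣgh − ΣgΣh) / √[(nΣg² − (Σg)²)(nΣh² − (Σh)²)]
Numerator: 12×4315.44 − 210.4×253.2 = -1488
Denominator: √[(46715.28 − 44268.16)(65499.6 − 64110.24)] = √[2447.12 × 1389.36] = 1843.8901
r = -1488 / 1843.8901 ≈ -0.807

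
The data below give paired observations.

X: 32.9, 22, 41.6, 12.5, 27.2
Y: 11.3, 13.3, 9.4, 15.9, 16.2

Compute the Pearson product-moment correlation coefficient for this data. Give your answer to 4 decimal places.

-0.8212

n = 5, ΣX = 136.2, ΣY = 66.1, ΣX² = 4193.06, ΣY² = 908.19, ΣXY = 1694.8
nΣXY − ΣXΣY = 8474 − 9002.82 = -528.82
nΣX² − (ΣX)² = 20965.3 − 18550.44 = 2414.86; nΣY² − (ΣY)² = 4540.95 − 4369.21 = 171.74
r = -528.82 / √(2414.86 × 171.74) = -528.82 / 643.9938 ≈ -0.8212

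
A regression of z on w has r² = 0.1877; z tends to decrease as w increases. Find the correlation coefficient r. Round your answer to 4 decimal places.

-0.4332

|r| = √0.1877 = 0.4332
The association is negative, so r = −0.4332.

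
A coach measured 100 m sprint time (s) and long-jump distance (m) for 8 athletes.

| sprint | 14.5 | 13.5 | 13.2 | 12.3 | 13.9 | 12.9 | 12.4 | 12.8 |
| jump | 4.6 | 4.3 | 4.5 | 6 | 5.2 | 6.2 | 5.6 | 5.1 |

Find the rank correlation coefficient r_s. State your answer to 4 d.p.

Rank sprint: 8, 6, 5, 1, 7, 4, 2, 3
Rank jump: 3, 1, 2, 7, 5, 8, 6, 4
d = rank(sprint) − rank(jump): 5, 5, 3, -6, 2, -4, -4, -1; Σd² = 132
ρ = 1 − 6Σd² / [n(n²−1)] = 1 − 6×132 / (8×63) = 1 − 792/504 ≈ -0.5714

-0.5714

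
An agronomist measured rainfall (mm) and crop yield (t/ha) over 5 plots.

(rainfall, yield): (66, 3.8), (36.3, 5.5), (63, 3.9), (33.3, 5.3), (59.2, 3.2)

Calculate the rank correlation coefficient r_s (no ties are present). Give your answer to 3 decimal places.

Rank rainfall: 5, 2, 4, 1, 3
Rank yield: 2, 5, 3, 4, 1
d = rank(rainfall) − rank(yield): 3, -3, 1, -3, 2; Σd² = 32
ρ = 1 − 6Σd² / [n(n²−1)] = 1 − 6×32 / (5×24) = 1 − 192/120 ≈ -0.600

-0.600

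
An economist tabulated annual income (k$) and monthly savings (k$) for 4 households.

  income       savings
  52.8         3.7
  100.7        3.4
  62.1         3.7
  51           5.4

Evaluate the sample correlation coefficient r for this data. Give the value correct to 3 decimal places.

n = 4, Σx = 266.6, Σy = 16.2, Σx² = 19385.74, Σy² = 68.1, Σxy = 1042.91
nΣxy − ΣxΣy = 4171.64 − 4318.92 = -147.28
nΣx² − (Σx)² = 77542.96 − 71075.56 = 6467.4; nΣy² − (Σy)² = 272.4 − 262.44 = 9.96
r = -147.28 / √(6467.4 × 9.96) = -147.28 / 253.8017 ≈ -0.580

-0.580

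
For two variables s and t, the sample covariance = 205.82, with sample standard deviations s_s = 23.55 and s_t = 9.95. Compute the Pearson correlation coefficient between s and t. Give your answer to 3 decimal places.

0.878

r = Cov(s,t) / (s_s · s_t) = 205.82 / (23.55 × 9.95)
  = 205.82 / 234.3225 ≈ 0.878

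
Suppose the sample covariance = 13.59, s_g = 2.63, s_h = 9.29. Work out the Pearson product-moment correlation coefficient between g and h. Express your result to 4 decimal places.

0.5562

r = Cov(g,h) / (s_g · s_h) = 13.59 / (2.63 × 9.29)
  = 13.59 / 24.4327 ≈ 0.5562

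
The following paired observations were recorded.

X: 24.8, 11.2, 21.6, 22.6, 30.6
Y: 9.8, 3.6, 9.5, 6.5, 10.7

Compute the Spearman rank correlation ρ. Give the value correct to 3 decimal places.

0.900

Rank X: 4, 1, 2, 3, 5
Rank Y: 4, 1, 3, 2, 5
d = rank(X) − rank(Y): 0, 0, -1, 1, 0; Σd² = 2
ρ = 1 − 6Σd² / [n(n²−1)] = 1 − 6×2 / (5×24) = 1 − 12/120 ≈ 0.900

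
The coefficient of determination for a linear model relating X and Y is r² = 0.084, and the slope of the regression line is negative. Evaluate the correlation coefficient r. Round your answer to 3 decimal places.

|r| = √0.084 = 0.290
The association is negative, so r = −0.290.

-0.290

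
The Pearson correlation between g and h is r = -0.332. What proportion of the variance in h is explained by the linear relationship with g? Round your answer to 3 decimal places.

r² = (-0.332)² = 0.110

0.110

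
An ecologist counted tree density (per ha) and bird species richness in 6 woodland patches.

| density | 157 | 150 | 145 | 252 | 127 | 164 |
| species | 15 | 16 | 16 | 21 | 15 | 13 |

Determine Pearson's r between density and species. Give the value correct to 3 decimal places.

n = 6, Σx = 995, Σy = 96, Σx² = 174703, Σy² = 1572, Σxy = 16404
nΣxy − ΣxΣy = 98424 − 95520 = 2904
nΣx² − (Σx)² = 1048218 − 990025 = 58193; nΣy² − (Σy)² = 9432 − 9216 = 216
r = 2904 / √(58193 × 216) = 2904 / 3545.3756 ≈ 0.819

0.819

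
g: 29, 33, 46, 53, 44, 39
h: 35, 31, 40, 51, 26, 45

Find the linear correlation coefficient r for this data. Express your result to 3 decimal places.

0.512

n = 6, Σg = 244, Σh = 228, Σg² = 10312, Σh² = 9088, Σgh = 9480
nΣgh − ΣgΣh = 56880 − 55632 = 1248
nΣg² − (Σg)² = 61872 − 59536 = 2336; nΣh² − (Σh)² = 54528 − 51984 = 2544
r = 1248 / √(2336 × 2544) = 1248 / 2437.7826 ≈ 0.512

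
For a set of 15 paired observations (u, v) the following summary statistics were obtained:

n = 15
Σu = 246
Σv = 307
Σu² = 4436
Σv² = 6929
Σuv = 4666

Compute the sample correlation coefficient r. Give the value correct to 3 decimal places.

r = (nΣuv − ΣuΣv) / √[(nΣu² − (Σu)²)(nΣv² − (Σv)²)]
Numerator: 15×4666 − 246×307 = -5532
Denominator: √[(66540 − 60516)(103935 − 94249)] = √[6024 × 9686] = 7638.6166
r = -5532 / 7638.6166 ≈ -0.724

-0.724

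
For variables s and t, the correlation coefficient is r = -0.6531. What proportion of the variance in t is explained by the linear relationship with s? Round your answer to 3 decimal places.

r² = (-0.6531)² = 0.427

0.427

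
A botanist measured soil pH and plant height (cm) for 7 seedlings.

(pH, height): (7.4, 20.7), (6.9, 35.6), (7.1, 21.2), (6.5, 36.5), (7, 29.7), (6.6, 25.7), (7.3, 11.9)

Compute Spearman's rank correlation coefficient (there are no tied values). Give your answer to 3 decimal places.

Rank pH: 7, 3, 5, 1, 4, 2, 6
Rank height: 2, 6, 3, 7, 5, 4, 1
d = rank(pH) − rank(height): 5, -3, 2, -6, -1, -2, 5; Σd² = 104
ρ = 1 − 6Σd² / [n(n²−1)] = 1 − 6×104 / (7×48) = 1 − 624/336 ≈ -0.857

-0.857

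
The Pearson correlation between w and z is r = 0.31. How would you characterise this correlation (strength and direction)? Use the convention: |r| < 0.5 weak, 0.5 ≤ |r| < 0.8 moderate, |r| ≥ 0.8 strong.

weak positive

r = 0.31 > 0 so the relationship is positive.
|r| = 0.31, which falls in the weak range.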